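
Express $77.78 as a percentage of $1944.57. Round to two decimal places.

4.00%

$77.78 ÷ $1944.57 ≈ 4.00%.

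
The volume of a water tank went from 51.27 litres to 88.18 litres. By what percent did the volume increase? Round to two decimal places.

71.99%

Change: 88.18 − 51.27 = 36.91.
Relative to the original: 36.91 ÷ 51.27 ≈ 71.99%.
So the volume increased by 71.99%.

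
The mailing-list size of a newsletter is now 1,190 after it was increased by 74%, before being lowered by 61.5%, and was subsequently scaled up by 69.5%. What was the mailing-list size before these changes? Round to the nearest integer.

Undoing the 69.5% increase: 1,190 ÷ 1.695 ≈ 702.064897.
Undoing the 61.5% decrease: 702.064897 ÷ 0.385 ≈ 1823.545187.
Undoing the 74% increase: 1823.545187 ÷ 1.74 ≈ 1,048.

1,048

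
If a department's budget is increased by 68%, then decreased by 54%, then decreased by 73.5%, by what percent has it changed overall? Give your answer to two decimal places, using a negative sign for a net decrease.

-79.52%

A 68% increase multiplies by 1.68.
Then a 54% decrease: 1.68 × 0.46 = 0.7728.
Then a 73.5% decrease: 0.7728 × 0.265 = 0.204792.
Overall factor 0.204792, i.e. -79.52%.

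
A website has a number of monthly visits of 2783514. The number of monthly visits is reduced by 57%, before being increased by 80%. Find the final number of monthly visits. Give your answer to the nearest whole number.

Each change multiplies by a factor: 0.43 × 1.8 = 0.774.
2783514 × 0.774 = 2154439.836 ≈ 2154440.

2154440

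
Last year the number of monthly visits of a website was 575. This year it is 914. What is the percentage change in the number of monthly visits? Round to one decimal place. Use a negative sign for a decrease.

Change: 914 − 575 = 339.
Relative to the original: 339 ÷ 575 ≈ 59.0%.

59.0%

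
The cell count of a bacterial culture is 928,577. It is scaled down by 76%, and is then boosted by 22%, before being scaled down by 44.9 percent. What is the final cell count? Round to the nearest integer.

Each change multiplies by a factor: 0.24 × 1.22 × 0.551 = 0.1613328.
928,577 × 0.1613328 = 149809.9274256 ≈ 149,810.

149,810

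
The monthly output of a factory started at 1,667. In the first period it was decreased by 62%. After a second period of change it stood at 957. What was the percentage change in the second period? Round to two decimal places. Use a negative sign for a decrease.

After the first period: 1,667 × 0.38 = 633.46.
Second-period multiplier: 957 ÷ 633.46 ≈ 1.51075.
That is a change of 51.08%.

51.08%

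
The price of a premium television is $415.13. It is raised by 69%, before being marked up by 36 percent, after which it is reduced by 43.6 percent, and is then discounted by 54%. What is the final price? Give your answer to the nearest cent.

$247.54

69% increase: $415.13 × 1.69 = $701.5697.
Apply the 36% increase: $701.5697 × 1.36 = $954.134792.
43.6% decrease: $954.134792 × 0.564 = $538.132022688.
After the 54% decrease: $538.132022688 × 0.46 = $247.54073043648 ≈ $247.54.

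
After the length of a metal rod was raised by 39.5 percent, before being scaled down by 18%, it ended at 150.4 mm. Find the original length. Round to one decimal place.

Undoing the 18% decrease: 150.4 ÷ 0.82 ≈ 183.414634.
Undoing the 39.5% increase: 183.414634 ÷ 1.395 ≈ 131.5 mm.

131.5 mm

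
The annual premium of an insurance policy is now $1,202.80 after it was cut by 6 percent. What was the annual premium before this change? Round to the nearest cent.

The overall multiplier applied was 0.94.
So the original annual premium was $1,202.80 ÷ 0.94 ≈ $1,279.57.

$1,279.57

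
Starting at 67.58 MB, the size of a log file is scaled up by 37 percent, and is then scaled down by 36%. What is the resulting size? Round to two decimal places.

59.25 MB

Apply the 37% increase: 67.58 × 1.37 = 92.5846.
Apply the 36% decrease: 92.5846 × 0.64 = 59.254144 ≈ 59.25.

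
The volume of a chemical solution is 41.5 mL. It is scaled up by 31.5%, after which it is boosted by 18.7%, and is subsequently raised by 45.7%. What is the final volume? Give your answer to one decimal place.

31.5% increase: 41.5 × 1.315 = 54.5725.
Apply the 18.7% increase: 54.5725 × 1.187 = 64.7775575.
After the 45.7% increase: 64.7775575 × 1.457 = 94.3809012775 ≈ 94.4.

94.4 mL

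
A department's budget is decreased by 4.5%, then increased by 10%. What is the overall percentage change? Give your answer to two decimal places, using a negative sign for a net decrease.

A 4.5% decrease multiplies by 0.955.
Then a 10% increase: 0.955 × 1.1 = 1.0505.
Overall factor 1.0505, i.e. 5.05%.

5.05%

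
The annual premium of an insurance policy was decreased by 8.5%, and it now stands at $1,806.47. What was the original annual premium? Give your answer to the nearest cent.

$1,974.28

The overall multiplier applied was 0.915.
So the original annual premium was $1,806.47 ÷ 0.915 ≈ $1,974.28.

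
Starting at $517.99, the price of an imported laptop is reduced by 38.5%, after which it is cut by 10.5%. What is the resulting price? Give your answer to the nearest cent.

$285.11

Apply the 38.5% decrease: $517.99 × 0.615 = $318.56385.
Apply the 10.5% decrease: $318.56385 × 0.895 = $285.11464575 ≈ $285.11.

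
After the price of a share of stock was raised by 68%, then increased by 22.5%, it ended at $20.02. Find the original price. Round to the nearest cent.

Undoing the 22.5% increase: $20.02 ÷ 1.225 ≈ $16.342857.
Undoing the 68% increase: $16.342857 ÷ 1.68 ≈ $9.73.

$9.73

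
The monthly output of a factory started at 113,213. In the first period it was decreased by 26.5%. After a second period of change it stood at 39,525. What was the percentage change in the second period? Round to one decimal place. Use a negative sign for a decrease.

-52.5%

After the first period: 113,213 × 0.735 = 83211.555.
Second-period multiplier: 39,525 ÷ 83211.555 ≈ 0.47499.
That is a change of -52.5%.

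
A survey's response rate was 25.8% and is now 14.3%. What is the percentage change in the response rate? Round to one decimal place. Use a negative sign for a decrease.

-44.6%

The change is 14.3 − 25.8 = -11.5 percentage points.
Relative to the original 25.8%, that is -11.5 ÷ 25.8 ≈ -44.6%.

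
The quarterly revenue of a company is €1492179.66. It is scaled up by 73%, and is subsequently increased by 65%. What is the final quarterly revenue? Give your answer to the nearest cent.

€4259426.84

After the 73% increase: €1492179.66 × 1.73 = €2581470.8118.
After the 65% increase: €2581470.8118 × 1.65 = €4259426.83947 ≈ €4259426.84.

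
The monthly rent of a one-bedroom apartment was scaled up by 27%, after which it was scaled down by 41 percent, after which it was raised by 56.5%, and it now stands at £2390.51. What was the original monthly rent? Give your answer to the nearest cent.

Undoing the 56.5% increase: £2390.51 ÷ 1.565 ≈ £1527.482428.
Undoing the 41% decrease: £1527.482428 ÷ 0.59 ≈ £2588.953268.
Undoing the 27% increase: £2588.953268 ÷ 1.27 ≈ £2038.55.

£2038.55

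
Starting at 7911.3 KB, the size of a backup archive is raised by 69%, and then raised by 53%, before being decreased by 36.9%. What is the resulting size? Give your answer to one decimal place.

12907.9 KB

Each change multiplies by a factor: 1.69 × 1.53 × 0.631 = 1.6315767.
7911.3 × 1.6315767 = 12907.89274671 ≈ 12907.9.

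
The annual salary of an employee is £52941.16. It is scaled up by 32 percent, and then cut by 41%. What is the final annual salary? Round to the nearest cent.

32% increase: £52941.16 × 1.32 = £69882.3312.
After the 41% decrease: £69882.3312 × 0.59 = £41230.575408 ≈ £41230.58.

£41230.58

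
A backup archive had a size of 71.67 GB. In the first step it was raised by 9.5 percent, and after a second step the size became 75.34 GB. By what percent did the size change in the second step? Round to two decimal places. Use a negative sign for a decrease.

After the first step: 71.67 × 1.095 = 78.47865.
Second-step multiplier: 75.34 ÷ 78.47865 ≈ 0.960006.
That is a change of -4.00%.

-4.00%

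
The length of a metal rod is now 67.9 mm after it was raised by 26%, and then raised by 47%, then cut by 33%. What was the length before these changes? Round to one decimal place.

54.7 mm

Undoing the 33% decrease: 67.9 ÷ 0.67 ≈ 101.343284.
Undoing the 47% increase: 101.343284 ÷ 1.47 ≈ 68.94101.
Undoing the 26% increase: 68.94101 ÷ 1.26 ≈ 54.7 mm.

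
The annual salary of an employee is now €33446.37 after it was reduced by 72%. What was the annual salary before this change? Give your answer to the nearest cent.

The overall multiplier applied was 0.28.
So the original annual salary was €33446.37 ÷ 0.28 ≈ €119451.32.

€119451.32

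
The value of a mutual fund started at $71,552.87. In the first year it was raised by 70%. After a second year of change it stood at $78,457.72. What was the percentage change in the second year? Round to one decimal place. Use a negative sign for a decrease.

-35.5%

After the first year: $71,552.87 × 1.7 = $121639.879.
Second-year multiplier: $78,457.72 ÷ $121639.879 ≈ 0.645.
That is a change of -35.5%.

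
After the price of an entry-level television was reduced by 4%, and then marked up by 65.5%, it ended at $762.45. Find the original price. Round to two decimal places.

The overall multiplier applied was 0.96 × 1.655 = 1.5888.
So the original price was $762.45 ÷ 1.5888 ≈ $479.89.

$479.89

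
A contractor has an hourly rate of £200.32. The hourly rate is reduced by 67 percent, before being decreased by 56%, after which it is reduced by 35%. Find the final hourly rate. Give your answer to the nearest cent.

Each change multiplies by a factor: 0.33 × 0.44 × 0.65 = 0.09438.
£200.32 × 0.09438 = £18.9062016 ≈ £18.91.

£18.91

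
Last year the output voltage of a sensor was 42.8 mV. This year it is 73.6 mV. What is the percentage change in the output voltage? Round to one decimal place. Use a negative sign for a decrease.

72.0%

Change: 73.6 − 42.8 = 30.8.
Relative to the original: 30.8 ÷ 42.8 ≈ 72.0%.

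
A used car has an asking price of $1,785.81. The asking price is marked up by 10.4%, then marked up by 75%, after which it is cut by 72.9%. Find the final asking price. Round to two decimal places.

$935.00

Apply the 10.4% increase: $1,785.81 × 1.104 = $1971.53424.
75% increase: $1971.53424 × 1.75 = $3450.18492.
72.9% decrease: $3450.18492 × 0.271 = $935.00011332 ≈ $935.00.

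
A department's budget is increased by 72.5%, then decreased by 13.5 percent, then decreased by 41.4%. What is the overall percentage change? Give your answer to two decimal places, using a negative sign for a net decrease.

A 72.5% increase multiplies by 1.725.
Then a 13.5% decrease: 1.725 × 0.865 = 1.492125.
Then a 41.4% decrease: 1.492125 × 0.586 = 0.87438525.
Overall factor 0.87438525, i.e. -12.56%.

-12.56%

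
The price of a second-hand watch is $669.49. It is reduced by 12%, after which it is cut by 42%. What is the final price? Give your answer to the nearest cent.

Each change multiplies by a factor: 0.88 × 0.58 = 0.5104.
$669.49 × 0.5104 = $341.707696 ≈ $341.71.

$341.71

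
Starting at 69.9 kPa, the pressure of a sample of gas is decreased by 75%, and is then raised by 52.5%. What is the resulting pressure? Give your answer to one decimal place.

Each change multiplies by a factor: 0.25 × 1.525 = 0.38125.
69.9 × 0.38125 = 26.649375 ≈ 26.6.

26.6 kPa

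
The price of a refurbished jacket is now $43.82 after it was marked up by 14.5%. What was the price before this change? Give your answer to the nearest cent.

$38.27

The overall multiplier applied was 1.145.
So the original price was $43.82 ÷ 1.145 ≈ $38.27.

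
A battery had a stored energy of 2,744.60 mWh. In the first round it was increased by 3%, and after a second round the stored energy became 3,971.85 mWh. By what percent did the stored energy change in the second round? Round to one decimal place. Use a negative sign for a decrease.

After the first round: 2,744.60 × 1.03 = 2826.938.
Second-round multiplier: 3,971.85 ÷ 2826.938 ≈ 1.405.
That is a change of 40.5%.

40.5%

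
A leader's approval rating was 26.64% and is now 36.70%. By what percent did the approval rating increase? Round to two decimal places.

37.76%

The change is 36.70 − 26.64 = 10.06 percentage points.
Relative to the original 26.64%, that is 10.06 ÷ 26.64 ≈ 37.76%.
So the approval rating rose by 37.76%.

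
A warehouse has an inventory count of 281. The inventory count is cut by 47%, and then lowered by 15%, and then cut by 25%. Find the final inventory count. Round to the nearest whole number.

Each change multiplies by a factor: 0.53 × 0.85 × 0.75 = 0.337875.
281 × 0.337875 = 94.942875 ≈ 95.

95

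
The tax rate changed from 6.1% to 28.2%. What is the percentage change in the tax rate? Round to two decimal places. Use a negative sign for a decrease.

362.30%

The change is 28.2 − 6.1 = 22.1 percentage points.
Relative to the original 6.1%, that is 22.1 ÷ 6.1 ≈ 362.30%.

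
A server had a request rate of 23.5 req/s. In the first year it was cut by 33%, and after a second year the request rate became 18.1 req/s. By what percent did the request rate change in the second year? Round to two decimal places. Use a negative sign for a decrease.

After the first year: 23.5 × 0.67 = 15.745.
Second-year multiplier: 18.1 ÷ 15.745 ≈ 1.149571.
That is a change of 14.96%.

14.96%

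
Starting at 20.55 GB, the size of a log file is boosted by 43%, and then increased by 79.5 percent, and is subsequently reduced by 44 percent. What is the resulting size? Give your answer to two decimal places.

Each change multiplies by a factor: 1.43 × 1.795 × 0.56 = 1.437436.
20.55 × 1.437436 = 29.5393098 ≈ 29.54.

29.54 GB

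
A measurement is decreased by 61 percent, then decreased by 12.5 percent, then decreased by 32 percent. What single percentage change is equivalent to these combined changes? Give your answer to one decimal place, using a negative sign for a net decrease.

The combined multiplier is 0.39 × 0.875 × 0.68 = 0.23205.
That corresponds to a decrease of 76.8%.

-76.8%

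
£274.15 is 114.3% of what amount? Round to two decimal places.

£274.15 ÷ 1.143 ≈ £239.85.

£239.85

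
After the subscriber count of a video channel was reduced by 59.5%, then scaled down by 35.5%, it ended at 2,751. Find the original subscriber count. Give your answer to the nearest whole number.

10,531

The overall multiplier applied was 0.405 × 0.645 = 0.261225.
So the original subscriber count was 2,751 ÷ 0.261225 ≈ 10,531.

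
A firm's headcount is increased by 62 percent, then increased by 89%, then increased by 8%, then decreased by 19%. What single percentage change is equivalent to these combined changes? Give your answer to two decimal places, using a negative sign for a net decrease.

167.85%

The combined multiplier is 1.62 × 1.89 × 1.08 × 0.81 = 2.67846264.
That corresponds to an increase of 167.85%.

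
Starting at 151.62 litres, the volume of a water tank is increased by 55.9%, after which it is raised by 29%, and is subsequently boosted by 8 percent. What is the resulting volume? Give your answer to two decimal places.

329.32 litres

Apply the 55.9% increase: 151.62 × 1.559 = 236.37558.
After the 29% increase: 236.37558 × 1.29 = 304.9244982.
8% increase: 304.9244982 × 1.08 = 329.318458056 ≈ 329.32.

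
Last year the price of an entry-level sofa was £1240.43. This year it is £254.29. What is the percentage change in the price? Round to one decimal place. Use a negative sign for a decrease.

Change: £254.29 − £1240.43 = -£986.14.
Relative to the original: -£986.14 ÷ £1240.43 ≈ -79.5%.

-79.5%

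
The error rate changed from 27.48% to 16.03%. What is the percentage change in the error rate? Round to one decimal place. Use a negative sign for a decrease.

-41.7%

The change is 16.03 − 27.48 = -11.45 percentage points.
Relative to the original 27.48%, that is -11.45 ÷ 27.48 ≈ -41.7%.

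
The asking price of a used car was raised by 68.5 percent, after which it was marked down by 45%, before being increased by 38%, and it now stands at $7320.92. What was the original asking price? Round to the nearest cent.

$5724.32

The overall multiplier applied was 1.685 × 0.55 × 1.38 = 1.278915.
So the original asking price was $7320.92 ÷ 1.278915 ≈ $5724.32.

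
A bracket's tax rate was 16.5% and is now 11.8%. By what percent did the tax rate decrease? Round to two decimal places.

The change is 11.8 − 16.5 = -4.7 percentage points.
Relative to the original 16.5%, that is -4.7 ÷ 16.5 ≈ -28.48%.
So the tax rate fell by 28.48%.

28.48%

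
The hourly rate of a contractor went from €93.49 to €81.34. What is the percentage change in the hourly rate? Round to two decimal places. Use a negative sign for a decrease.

-13.00%

Change: €81.34 − €93.49 = -€12.15.
Relative to the original: -€12.15 ÷ €93.49 ≈ -13.00%.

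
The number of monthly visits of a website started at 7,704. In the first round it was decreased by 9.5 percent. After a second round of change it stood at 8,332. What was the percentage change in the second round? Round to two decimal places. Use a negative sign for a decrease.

19.50%

After the first round: 7,704 × 0.905 = 6972.12.
Second-round multiplier: 8,332 ÷ 6972.12 ≈ 1.195045.
That is a change of 19.50%.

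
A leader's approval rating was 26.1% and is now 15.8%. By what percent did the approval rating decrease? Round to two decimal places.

39.46%

The change is 15.8 − 26.1 = -10.3 percentage points.
Relative to the original 26.1%, that is -10.3 ÷ 26.1 ≈ -39.46%.
So the approval rating fell by 39.46%.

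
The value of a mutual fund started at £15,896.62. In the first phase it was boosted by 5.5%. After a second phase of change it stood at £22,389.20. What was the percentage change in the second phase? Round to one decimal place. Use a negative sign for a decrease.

After the first phase: £15,896.62 × 1.055 = £16770.9341.
Second-phase multiplier: £22,389.20 ÷ £16770.9341 ≈ 1.335.
That is a change of 33.5%.

33.5%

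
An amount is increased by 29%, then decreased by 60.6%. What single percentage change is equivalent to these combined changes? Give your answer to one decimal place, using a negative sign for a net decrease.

-49.2%

A 29% increase multiplies by 1.29.
Then a 60.6% decrease: 1.29 × 0.394 = 0.50826.
Overall factor 0.50826, i.e. -49.2%.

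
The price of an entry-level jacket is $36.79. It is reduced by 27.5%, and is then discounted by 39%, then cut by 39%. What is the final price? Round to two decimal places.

Each change multiplies by a factor: 0.725 × 0.61 × 0.61 = 0.2697725.
$36.79 × 0.2697725 = $9.924930275 ≈ $9.92.

$9.92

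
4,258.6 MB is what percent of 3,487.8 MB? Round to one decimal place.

122.1%

4,258.6 MB ÷ 3,487.8 MB ≈ 122.1%.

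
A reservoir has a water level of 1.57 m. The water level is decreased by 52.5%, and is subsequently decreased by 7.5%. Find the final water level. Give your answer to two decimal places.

0.69 m

Each change multiplies by a factor: 0.475 × 0.925 = 0.439375.
1.57 × 0.439375 = 0.68981875 ≈ 0.69.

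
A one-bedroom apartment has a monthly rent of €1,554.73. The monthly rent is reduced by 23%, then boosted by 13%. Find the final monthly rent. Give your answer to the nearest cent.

Each change multiplies by a factor: 0.77 × 1.13 = 0.8701.
€1,554.73 × 0.8701 = €1352.770573 ≈ €1,352.77.

€1,352.77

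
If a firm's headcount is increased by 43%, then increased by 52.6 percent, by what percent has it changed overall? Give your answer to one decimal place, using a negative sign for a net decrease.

A 43% increase multiplies by 1.43.
Then a 52.6% increase: 1.43 × 1.526 = 2.18218.
Overall factor 2.18218, i.e. 118.2%.

118.2%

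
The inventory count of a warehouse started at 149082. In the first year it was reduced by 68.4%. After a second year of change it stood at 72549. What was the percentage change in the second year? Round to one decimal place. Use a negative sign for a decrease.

54.0%

After the first year: 149082 × 0.316 = 47109.912.
Second-year multiplier: 72549 ÷ 47109.912 ≈ 1.53999.
That is a change of 54.0%.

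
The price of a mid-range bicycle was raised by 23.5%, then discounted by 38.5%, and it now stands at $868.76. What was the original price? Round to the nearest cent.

Undoing the 38.5% decrease: $868.76 ÷ 0.615 ≈ $1412.617886.
Undoing the 23.5% increase: $1412.617886 ÷ 1.235 ≈ $1,143.82.

$1,143.82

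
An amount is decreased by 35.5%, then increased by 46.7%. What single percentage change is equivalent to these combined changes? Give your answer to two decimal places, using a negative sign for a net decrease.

-5.38%

The combined multiplier is 0.645 × 1.467 = 0.946215.
That corresponds to a decrease of 5.38%.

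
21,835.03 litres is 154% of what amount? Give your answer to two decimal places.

21,835.03 litres ÷ 1.54 ≈ 14,178.59 litres.

14,178.59 litres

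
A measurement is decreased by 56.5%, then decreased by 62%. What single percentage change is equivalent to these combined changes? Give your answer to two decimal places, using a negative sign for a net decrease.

-83.47%

The combined multiplier is 0.435 × 0.38 = 0.1653.
That corresponds to a decrease of 83.47%.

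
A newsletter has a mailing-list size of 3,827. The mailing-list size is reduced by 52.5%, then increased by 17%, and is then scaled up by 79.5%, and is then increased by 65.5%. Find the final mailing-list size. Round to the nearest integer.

Apply the 52.5% decrease: 3,827 × 0.475 = 1817.825.
After the 17% increase: 1817.825 × 1.17 = 2126.85525.
Apply the 79.5% increase: 2126.85525 × 1.795 = 3817.70517375.
After the 65.5% increase: 3817.70517375 × 1.655 = 6318.30206255625 ≈ 6,318.

6,318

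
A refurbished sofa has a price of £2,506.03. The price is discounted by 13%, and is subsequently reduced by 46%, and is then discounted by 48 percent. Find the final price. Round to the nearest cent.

£612.21

Each change multiplies by a factor: 0.87 × 0.54 × 0.52 = 0.244296.
£2,506.03 × 0.244296 = £612.21310488 ≈ £612.21.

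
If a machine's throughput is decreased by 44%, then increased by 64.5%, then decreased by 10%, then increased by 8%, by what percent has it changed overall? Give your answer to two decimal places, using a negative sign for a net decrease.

-10.46%

A 44% decrease multiplies by 0.56.
Then a 64.5% increase: 0.56 × 1.645 = 0.9212.
Then a 10% decrease: 0.9212 × 0.9 = 0.82908.
Then an 8% increase: 0.82908 × 1.08 = 0.8954064.
Overall factor 0.8954064, i.e. -10.46%.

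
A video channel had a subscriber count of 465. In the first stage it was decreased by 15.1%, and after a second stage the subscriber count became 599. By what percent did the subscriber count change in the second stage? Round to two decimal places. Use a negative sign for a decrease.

51.73%

After the first stage: 465 × 0.849 = 394.785.
Second-stage multiplier: 599 ÷ 394.785 ≈ 1.517282.
That is a change of 51.73%.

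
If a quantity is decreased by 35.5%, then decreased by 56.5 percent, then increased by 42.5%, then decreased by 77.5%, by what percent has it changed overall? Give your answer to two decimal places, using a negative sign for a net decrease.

The combined multiplier is 0.645 × 0.435 × 1.425 × 0.225 = 0.089959359375.
That corresponds to a decrease of 91.00%.

-91.00%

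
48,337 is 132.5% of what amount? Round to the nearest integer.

48,337 ÷ 1.325 ≈ 36,481.

36,481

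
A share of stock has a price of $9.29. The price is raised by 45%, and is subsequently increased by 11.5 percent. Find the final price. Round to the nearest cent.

45% increase: $9.29 × 1.45 = $13.4705.
After the 11.5% increase: $13.4705 × 1.115 = $15.0196075 ≈ $15.02.

$15.02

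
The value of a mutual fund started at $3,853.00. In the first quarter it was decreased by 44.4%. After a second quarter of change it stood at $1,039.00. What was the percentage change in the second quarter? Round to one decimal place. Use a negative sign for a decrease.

After the first quarter: $3,853.00 × 0.556 = $2142.268.
Second-quarter multiplier: $1,039.00 ÷ $2142.268 ≈ 0.485.
That is a change of -51.5%.

-51.5%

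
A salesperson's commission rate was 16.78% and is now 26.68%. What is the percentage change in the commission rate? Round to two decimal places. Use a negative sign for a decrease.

The change is 26.68 − 16.78 = 9.90 percentage points.
Relative to the original 16.78%, that is 9.90 ÷ 16.78 ≈ 59.00%.

59.00%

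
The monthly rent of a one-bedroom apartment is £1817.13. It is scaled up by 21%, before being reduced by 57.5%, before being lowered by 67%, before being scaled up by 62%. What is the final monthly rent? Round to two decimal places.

Each change multiplies by a factor: 1.21 × 0.425 × 0.33 × 1.62 = 0.27491805.
£1817.13 × 0.27491805 = £499.5618361965 ≈ £499.56.

£499.56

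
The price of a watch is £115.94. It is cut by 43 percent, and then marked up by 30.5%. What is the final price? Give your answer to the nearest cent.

£86.24

After the 43% decrease: £115.94 × 0.57 = £66.0858.
Apply the 30.5% increase: £66.0858 × 1.305 = £86.241969 ≈ £86.24.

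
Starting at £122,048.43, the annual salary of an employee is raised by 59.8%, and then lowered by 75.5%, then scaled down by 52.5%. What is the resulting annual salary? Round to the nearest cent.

£22,697.01

59.8% increase: £122,048.43 × 1.598 = £195033.39114.
Apply the 75.5% decrease: £195033.39114 × 0.245 = £47783.1808293.
Apply the 52.5% decrease: £47783.1808293 × 0.475 = £22697.0108939175 ≈ £22,697.01.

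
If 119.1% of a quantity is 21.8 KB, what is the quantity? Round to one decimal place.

18.3 KB

21.8 KB ÷ 1.191 ≈ 18.3 KB.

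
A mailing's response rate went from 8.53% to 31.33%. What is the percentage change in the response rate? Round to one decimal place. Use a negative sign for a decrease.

The change is 31.33 − 8.53 = 22.80 percentage points.
Relative to the original 8.53%, that is 22.80 ÷ 8.53 ≈ 267.3%.

267.3%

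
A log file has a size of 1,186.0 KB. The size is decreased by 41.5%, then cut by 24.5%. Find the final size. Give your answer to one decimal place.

41.5% decrease: 1,186.0 × 0.585 = 693.81.
After the 24.5% decrease: 693.81 × 0.755 = 523.82655 ≈ 523.8.

523.8 KB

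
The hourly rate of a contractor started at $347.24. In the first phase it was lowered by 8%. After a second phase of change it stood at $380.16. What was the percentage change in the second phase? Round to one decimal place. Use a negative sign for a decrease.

After the first phase: $347.24 × 0.92 = $319.4608.
Second-phase multiplier: $380.16 ÷ $319.4608 ≈ 1.19001.
That is a change of 19.0%.

19.0%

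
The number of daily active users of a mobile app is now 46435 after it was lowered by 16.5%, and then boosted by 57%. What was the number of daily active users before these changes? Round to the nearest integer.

35421

Undoing the 57% increase: 46435 ÷ 1.57 ≈ 29576.433121.
Undoing the 16.5% decrease: 29576.433121 ÷ 0.835 ≈ 35421.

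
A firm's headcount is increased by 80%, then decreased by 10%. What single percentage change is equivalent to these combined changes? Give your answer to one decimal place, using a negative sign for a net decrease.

62.0%

An 80% increase multiplies by 1.8.
Then a 10% decrease: 1.8 × 0.9 = 1.62.
Overall factor 1.62, i.e. 62.0%.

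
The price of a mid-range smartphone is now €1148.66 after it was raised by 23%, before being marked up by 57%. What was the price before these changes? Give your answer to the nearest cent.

The overall multiplier applied was 1.23 × 1.57 = 1.9311.
So the original price was €1148.66 ÷ 1.9311 ≈ €594.82.

€594.82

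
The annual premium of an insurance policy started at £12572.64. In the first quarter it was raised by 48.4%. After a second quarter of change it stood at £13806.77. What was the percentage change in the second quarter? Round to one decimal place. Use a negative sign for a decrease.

After the first quarter: £12572.64 × 1.484 = £18657.79776.
Second-quarter multiplier: £13806.77 ÷ £18657.79776 ≈ 0.74.
That is a change of -26.0%.

-26.0%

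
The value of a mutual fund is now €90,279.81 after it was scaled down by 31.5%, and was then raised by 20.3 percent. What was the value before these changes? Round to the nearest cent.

€109,555.56

Undoing the 20.3% increase: €90,279.81 ÷ 1.203 ≈ €75045.561097.
Undoing the 31.5% decrease: €75045.561097 ÷ 0.685 ≈ €109,555.56.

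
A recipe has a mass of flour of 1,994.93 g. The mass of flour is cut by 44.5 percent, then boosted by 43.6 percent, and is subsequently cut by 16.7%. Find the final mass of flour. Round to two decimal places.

1,324.40 g

After the 44.5% decrease: 1,994.93 × 0.555 = 1107.18615.
43.6% increase: 1107.18615 × 1.436 = 1589.9193114.
Apply the 16.7% decrease: 1589.9193114 × 0.833 = 1324.4027863962 ≈ 1,324.40.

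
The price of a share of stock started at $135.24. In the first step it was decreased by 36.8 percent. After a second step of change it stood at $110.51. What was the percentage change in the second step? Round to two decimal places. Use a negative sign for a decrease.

After the first step: $135.24 × 0.632 = $85.47168.
Second-step multiplier: $110.51 ÷ $85.47168 ≈ 1.292943.
That is a change of 29.29%.

29.29%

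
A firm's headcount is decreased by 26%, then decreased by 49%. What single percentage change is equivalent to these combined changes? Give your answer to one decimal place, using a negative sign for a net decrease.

-62.3%

A 26% decrease multiplies by 0.74.
Then a 49% decrease: 0.74 × 0.51 = 0.3774.
Overall factor 0.3774, i.e. -62.3%.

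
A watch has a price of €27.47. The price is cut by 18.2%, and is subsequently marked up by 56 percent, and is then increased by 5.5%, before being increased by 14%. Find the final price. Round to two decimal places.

€42.16

Apply the 18.2% decrease: €27.47 × 0.818 = €22.47046.
After the 56% increase: €22.47046 × 1.56 = €35.0539176.
5.5% increase: €35.0539176 × 1.055 = €36.981883068.
14% increase: €36.981883068 × 1.14 = €42.15934669752 ≈ €42.16.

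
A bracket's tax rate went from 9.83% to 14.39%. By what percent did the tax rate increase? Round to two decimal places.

46.39%

The change is 14.39 − 9.83 = 4.56 percentage points.
Relative to the original 9.83%, that is 4.56 ÷ 9.83 ≈ 46.39%.
So the tax rate rose by 46.39%.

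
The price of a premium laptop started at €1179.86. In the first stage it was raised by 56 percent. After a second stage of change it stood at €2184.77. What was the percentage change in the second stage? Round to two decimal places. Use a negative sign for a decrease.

18.70%

After the first stage: €1179.86 × 1.56 = €1840.5816.
Second-stage multiplier: €2184.77 ÷ €1840.5816 ≈ 1.187.
That is a change of 18.70%.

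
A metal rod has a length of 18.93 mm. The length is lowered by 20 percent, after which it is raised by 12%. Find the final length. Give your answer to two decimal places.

Each change multiplies by a factor: 0.8 × 1.12 = 0.896.
18.93 × 0.896 = 16.96128 ≈ 16.96.

16.96 mm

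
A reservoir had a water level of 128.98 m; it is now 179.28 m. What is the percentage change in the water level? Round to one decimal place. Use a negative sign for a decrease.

39.0%

Change: 179.28 − 128.98 = 50.30.
Relative to the original: 50.30 ÷ 128.98 ≈ 39.0%.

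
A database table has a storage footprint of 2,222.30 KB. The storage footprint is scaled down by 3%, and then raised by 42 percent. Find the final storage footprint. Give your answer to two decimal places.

3,061.00 KB

Apply the 3% decrease: 2,222.30 × 0.97 = 2155.631.
Apply the 42% increase: 2155.631 × 1.42 = 3060.99602 ≈ 3,061.00.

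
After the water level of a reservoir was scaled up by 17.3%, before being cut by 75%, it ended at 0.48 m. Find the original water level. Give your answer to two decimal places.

1.64 m

Undoing the 75% decrease: 0.48 ÷ 0.25 = 1.92.
Undoing the 17.3% increase: 1.92 ÷ 1.173 ≈ 1.64 m.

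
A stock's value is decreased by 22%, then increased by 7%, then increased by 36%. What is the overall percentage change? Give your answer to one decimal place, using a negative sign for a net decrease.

13.5%

A 22% decrease multiplies by 0.78.
Then a 7% increase: 0.78 × 1.07 = 0.8346.
Then a 36% increase: 0.8346 × 1.36 = 1.135056.
Overall factor 1.135056, i.e. 13.5%.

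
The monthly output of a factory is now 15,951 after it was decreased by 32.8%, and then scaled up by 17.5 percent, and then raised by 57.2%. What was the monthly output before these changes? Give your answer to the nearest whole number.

Undoing the 57.2% increase: 15,951 ÷ 1.572 ≈ 10146.946565.
Undoing the 17.5% increase: 10146.946565 ÷ 1.175 ≈ 8635.699204.
Undoing the 32.8% decrease: 8635.699204 ÷ 0.672 ≈ 12,851.

12,851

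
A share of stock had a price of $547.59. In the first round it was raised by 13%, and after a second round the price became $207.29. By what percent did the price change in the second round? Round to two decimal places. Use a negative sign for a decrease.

-66.50%

After the first round: $547.59 × 1.13 = $618.7767.
Second-round multiplier: $207.29 ÷ $618.7767 ≈ 0.335.
That is a change of -66.50%.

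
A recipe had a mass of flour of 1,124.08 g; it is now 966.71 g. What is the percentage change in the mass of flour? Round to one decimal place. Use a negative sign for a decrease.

Change: 966.71 − 1,124.08 = -157.37.
Relative to the original: -157.37 ÷ 1,124.08 ≈ -14.0%.

-14.0%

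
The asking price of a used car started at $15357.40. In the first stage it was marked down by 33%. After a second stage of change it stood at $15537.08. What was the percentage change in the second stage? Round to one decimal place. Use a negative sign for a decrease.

After the first stage: $15357.40 × 0.67 = $10289.458.
Second-stage multiplier: $15537.08 ÷ $10289.458 ≈ 1.51.
That is a change of 51.0%.

51.0%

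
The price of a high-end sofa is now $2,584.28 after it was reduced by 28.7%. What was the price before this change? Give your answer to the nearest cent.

$3,624.52

The overall multiplier applied was 0.713.
So the original price was $2,584.28 ÷ 0.713 ≈ $3,624.52.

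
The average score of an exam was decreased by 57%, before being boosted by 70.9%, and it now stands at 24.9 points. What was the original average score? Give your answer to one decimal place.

Undoing the 70.9% increase: 24.9 ÷ 1.709 ≈ 14.569924.
Undoing the 57% decrease: 14.569924 ÷ 0.43 ≈ 33.9 points.

33.9 points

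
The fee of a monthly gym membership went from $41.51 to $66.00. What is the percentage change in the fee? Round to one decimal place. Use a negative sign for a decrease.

59.0%

Change: $66.00 − $41.51 = $24.49.
Relative to the original: $24.49 ÷ $41.51 ≈ 59.0%.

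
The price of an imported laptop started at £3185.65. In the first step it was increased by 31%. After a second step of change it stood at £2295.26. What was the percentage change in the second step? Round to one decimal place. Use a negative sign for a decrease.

After the first step: £3185.65 × 1.31 = £4173.2015.
Second-step multiplier: £2295.26 ÷ £4173.2015 ≈ 0.55.
That is a change of -45.0%.

-45.0%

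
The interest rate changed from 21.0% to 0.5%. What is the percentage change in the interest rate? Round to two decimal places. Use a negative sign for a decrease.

-97.62%

The change is 0.5 − 21.0 = -20.5 percentage points.
Relative to the original 21.0%, that is -20.5 ÷ 21.0 ≈ -97.62%.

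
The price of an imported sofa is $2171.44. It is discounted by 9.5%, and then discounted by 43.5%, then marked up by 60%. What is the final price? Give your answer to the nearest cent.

Apply the 9.5% decrease: $2171.44 × 0.905 = $1965.1532.
Apply the 43.5% decrease: $1965.1532 × 0.565 = $1110.311558.
Apply the 60% increase: $1110.311558 × 1.6 = $1776.4984928 ≈ $1776.50.

$1776.50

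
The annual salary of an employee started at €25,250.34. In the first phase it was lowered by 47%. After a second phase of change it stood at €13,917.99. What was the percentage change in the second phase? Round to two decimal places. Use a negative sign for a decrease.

4.00%

After the first phase: €25,250.34 × 0.53 = €13382.6802.
Second-phase multiplier: €13,917.99 ÷ €13382.6802 ≈ 1.04.
That is a change of 4.00%.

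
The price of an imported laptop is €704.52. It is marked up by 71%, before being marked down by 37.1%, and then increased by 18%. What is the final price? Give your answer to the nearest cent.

Apply the 71% increase: €704.52 × 1.71 = €1204.7292.
37.1% decrease: €1204.7292 × 0.629 = €757.7746668.
18% increase: €757.7746668 × 1.18 = €894.174106824 ≈ €894.17.

€894.17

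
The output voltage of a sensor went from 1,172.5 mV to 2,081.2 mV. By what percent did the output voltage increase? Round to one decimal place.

Change: 2,081.2 − 1,172.5 = 908.7.
Relative to the original: 908.7 ÷ 1,172.5 ≈ 77.5%.
So the output voltage increased by 77.5%.

77.5%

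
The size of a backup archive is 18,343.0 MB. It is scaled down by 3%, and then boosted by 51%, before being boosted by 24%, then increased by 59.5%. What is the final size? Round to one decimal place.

3% decrease: 18,343.0 × 0.97 = 17792.71.
After the 51% increase: 17792.71 × 1.51 = 26866.9921.
Apply the 24% increase: 26866.9921 × 1.24 = 33315.070204.
Apply the 59.5% increase: 33315.070204 × 1.595 = 53137.53697538 ≈ 53,137.5.

53,137.5 MB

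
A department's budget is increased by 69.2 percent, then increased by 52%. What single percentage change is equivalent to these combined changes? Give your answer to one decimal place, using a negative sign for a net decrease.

The combined multiplier is 1.692 × 1.52 = 2.57184.
That corresponds to an increase of 157.2%.

157.2%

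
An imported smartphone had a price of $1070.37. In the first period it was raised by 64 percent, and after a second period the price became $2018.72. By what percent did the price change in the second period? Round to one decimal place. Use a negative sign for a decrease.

15.0%

After the first period: $1070.37 × 1.64 = $1755.4068.
Second-period multiplier: $2018.72 ÷ $1755.4068 ≈ 1.15.
That is a change of 15.0%.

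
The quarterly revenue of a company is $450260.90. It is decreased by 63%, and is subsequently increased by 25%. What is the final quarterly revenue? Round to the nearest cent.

Each change multiplies by a factor: 0.37 × 1.25 = 0.4625.
$450260.90 × 0.4625 = $208245.66625 ≈ $208245.67.

$208245.67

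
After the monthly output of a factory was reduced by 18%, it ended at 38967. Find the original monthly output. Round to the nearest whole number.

47521

The overall multiplier applied was 0.82.
So the original monthly output was 38967 ÷ 0.82 ≈ 47521.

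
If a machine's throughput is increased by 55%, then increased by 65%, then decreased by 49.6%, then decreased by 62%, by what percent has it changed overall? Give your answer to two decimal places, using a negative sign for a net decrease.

-51.02%

The combined multiplier is 1.55 × 1.65 × 0.504 × 0.38 = 0.4898124.
That corresponds to a decrease of 51.02%.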